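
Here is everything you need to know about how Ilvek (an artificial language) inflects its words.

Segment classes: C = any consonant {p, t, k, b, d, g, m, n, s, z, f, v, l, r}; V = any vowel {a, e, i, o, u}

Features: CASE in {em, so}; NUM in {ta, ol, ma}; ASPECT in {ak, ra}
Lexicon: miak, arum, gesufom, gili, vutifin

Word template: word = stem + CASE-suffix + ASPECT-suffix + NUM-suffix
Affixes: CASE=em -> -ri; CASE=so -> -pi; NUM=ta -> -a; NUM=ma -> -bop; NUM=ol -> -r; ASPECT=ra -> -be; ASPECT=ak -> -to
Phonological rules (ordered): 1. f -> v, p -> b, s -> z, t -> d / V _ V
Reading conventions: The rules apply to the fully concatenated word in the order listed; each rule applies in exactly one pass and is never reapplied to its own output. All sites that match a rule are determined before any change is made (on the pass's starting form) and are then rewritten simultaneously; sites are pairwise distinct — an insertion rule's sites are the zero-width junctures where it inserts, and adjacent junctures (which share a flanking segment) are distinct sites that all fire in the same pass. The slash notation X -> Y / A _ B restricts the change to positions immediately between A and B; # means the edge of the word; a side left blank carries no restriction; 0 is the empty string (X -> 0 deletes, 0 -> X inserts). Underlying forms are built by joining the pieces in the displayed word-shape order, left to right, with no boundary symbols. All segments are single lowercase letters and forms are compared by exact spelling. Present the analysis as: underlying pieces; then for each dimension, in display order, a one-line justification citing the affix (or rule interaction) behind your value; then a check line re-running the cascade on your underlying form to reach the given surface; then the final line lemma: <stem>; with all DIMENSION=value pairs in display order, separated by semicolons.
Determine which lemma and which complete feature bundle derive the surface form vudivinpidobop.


underlying: vutifin-pi-to-bop
CASE=so - signalled by the affix -pi
NUM=ma - signalled by the affix -bop
ASPECT=ak - signalled by the affix -to
check: vutifinpitobop -> vudivinpidobop
lemma: vutifin; CASE=so; NUM=ma; ASPECT=ak


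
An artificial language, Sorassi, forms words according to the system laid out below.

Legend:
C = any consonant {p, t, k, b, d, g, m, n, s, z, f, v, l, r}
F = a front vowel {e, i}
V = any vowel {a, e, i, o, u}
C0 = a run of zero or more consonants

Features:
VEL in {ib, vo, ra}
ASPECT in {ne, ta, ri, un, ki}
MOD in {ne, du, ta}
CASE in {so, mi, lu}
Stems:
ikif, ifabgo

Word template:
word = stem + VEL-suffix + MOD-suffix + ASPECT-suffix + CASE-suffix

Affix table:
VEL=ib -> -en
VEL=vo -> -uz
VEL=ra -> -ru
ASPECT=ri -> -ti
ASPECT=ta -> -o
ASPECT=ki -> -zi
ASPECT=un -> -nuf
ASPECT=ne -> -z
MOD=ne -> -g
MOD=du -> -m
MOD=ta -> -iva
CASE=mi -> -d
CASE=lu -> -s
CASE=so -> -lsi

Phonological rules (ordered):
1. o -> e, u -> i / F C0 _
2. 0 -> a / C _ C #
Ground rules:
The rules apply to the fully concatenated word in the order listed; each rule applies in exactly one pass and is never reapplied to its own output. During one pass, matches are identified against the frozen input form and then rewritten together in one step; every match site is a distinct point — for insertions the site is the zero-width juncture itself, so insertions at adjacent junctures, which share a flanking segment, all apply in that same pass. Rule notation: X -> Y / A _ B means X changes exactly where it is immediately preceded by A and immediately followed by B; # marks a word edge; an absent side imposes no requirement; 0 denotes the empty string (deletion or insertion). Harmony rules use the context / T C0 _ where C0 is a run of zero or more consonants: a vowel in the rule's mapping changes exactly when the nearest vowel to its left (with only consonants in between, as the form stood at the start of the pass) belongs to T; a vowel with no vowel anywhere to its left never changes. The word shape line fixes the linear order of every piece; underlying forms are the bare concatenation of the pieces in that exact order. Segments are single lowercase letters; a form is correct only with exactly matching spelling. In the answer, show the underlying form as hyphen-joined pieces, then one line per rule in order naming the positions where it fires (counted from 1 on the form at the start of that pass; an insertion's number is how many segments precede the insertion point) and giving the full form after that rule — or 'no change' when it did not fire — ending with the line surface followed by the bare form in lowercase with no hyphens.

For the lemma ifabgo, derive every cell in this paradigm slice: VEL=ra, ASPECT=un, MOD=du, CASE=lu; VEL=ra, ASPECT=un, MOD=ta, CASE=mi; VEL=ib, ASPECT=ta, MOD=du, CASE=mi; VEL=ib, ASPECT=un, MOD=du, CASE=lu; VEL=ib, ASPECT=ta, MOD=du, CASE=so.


cell VEL=ra, ASPECT=un, MOD=du, CASE=lu:
underlying: ifabgo-ru-m-nuf-s
1. o -> e, u -> i / F C0 _: no change
2. 0 -> a / C _ C #: inserts after position(s) 12: ifabgorumnufas
surface: ifabgorumnufas

cell VEL=ra, ASPECT=un, MOD=ta, CASE=mi:
underlying: ifabgo-ru-iva-nuf-d
1. o -> e, u -> i / F C0 _: no change
2. 0 -> a / C _ C #: inserts after position(s) 14: ifabgoruivanufad
surface: ifabgoruivanufad

cell VEL=ib, ASPECT=ta, MOD=du, CASE=mi:
underlying: ifabgo-en-m-o-d
1. o -> e, u -> i / F C0 _: fires at position(s) 10: ifabgoenmed
2. 0 -> a / C _ C #: no change
surface: ifabgoenmed

cell VEL=ib, ASPECT=un, MOD=du, CASE=lu:
underlying: ifabgo-en-m-nuf-s
1. o -> e, u -> i / F C0 _: fires at position(s) 11: ifabgoenmnifs
2. 0 -> a / C _ C #: inserts after position(s) 12: ifabgoenmnifas
surface: ifabgoenmnifas

cell VEL=ib, ASPECT=ta, MOD=du, CASE=so:
underlying: ifabgo-en-m-o-lsi
1. o -> e, u -> i / F C0 _: fires at position(s) 10: ifabgoenmelsi
2. 0 -> a / C _ C #: no change
surface: ifabgoenmelsi


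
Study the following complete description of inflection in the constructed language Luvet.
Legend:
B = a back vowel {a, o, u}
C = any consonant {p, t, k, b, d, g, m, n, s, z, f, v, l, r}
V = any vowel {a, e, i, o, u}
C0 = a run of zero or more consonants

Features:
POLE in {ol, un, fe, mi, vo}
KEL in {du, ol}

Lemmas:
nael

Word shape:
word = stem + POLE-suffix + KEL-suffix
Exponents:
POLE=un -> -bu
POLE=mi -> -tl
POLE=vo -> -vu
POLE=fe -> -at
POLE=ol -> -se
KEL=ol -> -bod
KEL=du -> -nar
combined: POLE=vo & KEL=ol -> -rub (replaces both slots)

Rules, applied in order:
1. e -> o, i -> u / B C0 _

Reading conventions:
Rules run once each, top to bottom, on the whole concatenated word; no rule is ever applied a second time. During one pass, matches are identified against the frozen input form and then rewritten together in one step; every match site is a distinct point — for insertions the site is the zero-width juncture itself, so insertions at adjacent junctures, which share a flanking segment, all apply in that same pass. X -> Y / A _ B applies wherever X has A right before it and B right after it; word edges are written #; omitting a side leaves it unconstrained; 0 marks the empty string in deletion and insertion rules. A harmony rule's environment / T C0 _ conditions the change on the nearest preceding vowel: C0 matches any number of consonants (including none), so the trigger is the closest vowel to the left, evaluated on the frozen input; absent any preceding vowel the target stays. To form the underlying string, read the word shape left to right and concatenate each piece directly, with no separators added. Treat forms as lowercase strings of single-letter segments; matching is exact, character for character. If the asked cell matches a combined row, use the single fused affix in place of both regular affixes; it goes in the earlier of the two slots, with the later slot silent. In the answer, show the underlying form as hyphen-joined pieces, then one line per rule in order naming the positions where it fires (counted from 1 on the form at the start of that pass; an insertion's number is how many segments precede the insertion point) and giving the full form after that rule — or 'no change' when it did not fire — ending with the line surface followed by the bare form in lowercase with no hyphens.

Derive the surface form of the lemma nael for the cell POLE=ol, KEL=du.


underlying: nael-se-nar
1. e -> o, i -> u / B C0 _: fires at position(s) 3: naolsenar
surface: naolsenar


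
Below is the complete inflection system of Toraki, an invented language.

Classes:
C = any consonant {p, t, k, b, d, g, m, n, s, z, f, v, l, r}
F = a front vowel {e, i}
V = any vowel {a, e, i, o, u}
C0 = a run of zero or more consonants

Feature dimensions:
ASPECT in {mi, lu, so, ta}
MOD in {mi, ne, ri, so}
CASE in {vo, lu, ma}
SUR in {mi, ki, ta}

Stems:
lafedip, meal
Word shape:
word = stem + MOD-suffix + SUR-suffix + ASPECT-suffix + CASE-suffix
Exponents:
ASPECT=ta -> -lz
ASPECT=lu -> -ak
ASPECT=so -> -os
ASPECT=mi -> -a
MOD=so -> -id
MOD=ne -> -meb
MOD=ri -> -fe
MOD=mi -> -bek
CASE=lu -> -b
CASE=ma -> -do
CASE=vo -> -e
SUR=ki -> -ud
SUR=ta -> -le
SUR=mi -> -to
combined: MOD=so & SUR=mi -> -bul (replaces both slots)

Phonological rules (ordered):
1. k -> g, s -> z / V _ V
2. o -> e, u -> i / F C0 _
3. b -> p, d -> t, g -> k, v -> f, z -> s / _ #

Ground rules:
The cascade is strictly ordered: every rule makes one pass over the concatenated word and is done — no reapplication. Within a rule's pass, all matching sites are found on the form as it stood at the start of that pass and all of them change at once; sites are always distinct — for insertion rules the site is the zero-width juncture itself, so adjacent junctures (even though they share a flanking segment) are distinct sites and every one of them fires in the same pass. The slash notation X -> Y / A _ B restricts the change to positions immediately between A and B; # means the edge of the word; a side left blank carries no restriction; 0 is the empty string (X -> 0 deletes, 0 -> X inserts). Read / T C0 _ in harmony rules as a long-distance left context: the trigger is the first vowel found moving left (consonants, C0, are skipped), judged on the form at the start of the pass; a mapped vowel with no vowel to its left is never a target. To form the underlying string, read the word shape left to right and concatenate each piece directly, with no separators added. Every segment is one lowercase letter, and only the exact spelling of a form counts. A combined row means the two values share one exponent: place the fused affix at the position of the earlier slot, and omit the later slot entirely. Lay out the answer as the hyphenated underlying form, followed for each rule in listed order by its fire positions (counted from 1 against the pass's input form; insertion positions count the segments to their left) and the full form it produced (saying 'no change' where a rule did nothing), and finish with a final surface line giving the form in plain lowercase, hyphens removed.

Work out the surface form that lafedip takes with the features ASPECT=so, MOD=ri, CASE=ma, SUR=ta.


underlying: lafedip-fe-le-os-do
1. k -> g, s -> z / V _ V: no change
2. o -> e, u -> i / F C0 _: fires at position(s) 12: lafedipfeleesdo
3. b -> p, d -> t, g -> k, v -> f, z -> s / _ #: no change
surface: lafedipfeleesdo


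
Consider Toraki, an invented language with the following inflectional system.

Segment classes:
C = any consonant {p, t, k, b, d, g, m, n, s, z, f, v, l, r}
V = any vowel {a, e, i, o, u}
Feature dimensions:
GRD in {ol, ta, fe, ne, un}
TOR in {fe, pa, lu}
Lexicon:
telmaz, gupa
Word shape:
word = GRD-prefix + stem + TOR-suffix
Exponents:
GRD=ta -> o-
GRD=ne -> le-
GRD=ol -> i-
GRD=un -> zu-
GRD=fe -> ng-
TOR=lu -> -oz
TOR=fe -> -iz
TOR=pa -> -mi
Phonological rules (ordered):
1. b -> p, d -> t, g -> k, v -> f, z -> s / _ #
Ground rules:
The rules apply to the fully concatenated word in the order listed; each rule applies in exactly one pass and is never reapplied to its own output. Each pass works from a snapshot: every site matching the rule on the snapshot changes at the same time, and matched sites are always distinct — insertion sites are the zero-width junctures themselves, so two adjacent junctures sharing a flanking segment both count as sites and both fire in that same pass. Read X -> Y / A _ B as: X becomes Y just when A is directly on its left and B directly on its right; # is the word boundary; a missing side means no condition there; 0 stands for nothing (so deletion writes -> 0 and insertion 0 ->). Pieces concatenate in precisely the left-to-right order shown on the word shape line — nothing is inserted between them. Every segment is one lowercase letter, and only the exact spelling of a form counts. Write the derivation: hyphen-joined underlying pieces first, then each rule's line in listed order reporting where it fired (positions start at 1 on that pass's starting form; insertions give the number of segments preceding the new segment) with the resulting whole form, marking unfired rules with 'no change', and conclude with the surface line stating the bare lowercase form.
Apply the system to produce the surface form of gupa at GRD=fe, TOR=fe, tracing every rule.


underlying: ng-gupa-iz
1. b -> p, d -> t, g -> k, v -> f, z -> s / _ #: fires at position(s) 8: nggupais
surface: nggupais


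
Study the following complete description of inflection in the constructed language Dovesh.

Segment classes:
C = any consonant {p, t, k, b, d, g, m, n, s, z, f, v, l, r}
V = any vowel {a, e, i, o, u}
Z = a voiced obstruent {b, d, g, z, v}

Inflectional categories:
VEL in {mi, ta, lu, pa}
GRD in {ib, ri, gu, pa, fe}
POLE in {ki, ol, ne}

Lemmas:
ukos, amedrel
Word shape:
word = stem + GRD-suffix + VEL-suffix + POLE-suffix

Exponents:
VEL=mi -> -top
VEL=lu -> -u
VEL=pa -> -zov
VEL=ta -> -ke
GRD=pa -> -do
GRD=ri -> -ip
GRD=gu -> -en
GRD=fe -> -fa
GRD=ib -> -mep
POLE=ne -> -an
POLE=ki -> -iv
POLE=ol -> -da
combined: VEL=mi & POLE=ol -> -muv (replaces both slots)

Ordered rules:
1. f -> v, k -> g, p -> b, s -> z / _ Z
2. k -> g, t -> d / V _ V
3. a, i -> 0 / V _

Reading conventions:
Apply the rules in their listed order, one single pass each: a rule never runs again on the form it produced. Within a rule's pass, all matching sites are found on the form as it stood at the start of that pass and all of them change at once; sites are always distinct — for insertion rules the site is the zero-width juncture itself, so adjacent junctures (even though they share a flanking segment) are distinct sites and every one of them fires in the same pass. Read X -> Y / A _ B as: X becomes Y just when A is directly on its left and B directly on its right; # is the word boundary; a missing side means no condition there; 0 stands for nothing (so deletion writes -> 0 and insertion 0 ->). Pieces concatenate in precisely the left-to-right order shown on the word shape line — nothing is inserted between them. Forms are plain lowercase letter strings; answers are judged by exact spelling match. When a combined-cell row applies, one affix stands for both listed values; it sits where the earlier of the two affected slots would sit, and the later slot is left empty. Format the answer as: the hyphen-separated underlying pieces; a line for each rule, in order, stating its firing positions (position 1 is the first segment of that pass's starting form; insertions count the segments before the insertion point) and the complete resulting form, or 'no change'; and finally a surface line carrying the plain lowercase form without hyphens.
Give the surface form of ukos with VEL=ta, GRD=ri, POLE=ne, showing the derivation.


underlying: ukos-ip-ke-an
1. f -> v, k -> g, p -> b, s -> z / _ Z: no change
2. k -> g, t -> d / V _ V: fires at position(s) 2: ugosipkean
3. a, i -> 0 / V _: fires at position(s) 9: ugosipken
surface: ugosipken


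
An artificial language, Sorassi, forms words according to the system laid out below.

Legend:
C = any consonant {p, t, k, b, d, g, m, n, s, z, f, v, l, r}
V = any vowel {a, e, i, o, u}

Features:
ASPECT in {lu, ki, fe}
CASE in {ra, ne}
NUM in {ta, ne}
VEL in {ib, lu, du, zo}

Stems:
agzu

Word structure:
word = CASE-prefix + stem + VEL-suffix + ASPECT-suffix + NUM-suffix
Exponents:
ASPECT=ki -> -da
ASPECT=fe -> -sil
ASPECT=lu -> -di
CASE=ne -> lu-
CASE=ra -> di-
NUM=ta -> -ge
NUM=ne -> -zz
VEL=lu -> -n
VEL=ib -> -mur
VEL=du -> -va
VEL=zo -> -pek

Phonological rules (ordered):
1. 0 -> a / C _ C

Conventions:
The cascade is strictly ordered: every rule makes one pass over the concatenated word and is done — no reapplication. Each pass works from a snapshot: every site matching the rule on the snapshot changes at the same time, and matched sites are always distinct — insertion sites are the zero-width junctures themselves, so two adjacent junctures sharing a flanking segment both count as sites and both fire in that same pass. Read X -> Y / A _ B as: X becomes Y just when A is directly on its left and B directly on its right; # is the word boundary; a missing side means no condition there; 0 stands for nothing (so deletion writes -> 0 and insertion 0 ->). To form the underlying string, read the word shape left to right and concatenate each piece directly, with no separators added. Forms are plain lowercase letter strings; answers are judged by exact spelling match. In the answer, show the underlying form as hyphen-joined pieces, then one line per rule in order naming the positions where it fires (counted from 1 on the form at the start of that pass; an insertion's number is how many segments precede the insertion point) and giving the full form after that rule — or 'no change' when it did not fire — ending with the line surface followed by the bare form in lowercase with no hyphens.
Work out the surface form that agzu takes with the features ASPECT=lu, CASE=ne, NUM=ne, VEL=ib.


underlying: lu-agzu-mur-di-zz
1. 0 -> a / C _ C: inserts after position(s) 4, 9, 12: luagazumuradizaz
surface: luagazumuradizaz


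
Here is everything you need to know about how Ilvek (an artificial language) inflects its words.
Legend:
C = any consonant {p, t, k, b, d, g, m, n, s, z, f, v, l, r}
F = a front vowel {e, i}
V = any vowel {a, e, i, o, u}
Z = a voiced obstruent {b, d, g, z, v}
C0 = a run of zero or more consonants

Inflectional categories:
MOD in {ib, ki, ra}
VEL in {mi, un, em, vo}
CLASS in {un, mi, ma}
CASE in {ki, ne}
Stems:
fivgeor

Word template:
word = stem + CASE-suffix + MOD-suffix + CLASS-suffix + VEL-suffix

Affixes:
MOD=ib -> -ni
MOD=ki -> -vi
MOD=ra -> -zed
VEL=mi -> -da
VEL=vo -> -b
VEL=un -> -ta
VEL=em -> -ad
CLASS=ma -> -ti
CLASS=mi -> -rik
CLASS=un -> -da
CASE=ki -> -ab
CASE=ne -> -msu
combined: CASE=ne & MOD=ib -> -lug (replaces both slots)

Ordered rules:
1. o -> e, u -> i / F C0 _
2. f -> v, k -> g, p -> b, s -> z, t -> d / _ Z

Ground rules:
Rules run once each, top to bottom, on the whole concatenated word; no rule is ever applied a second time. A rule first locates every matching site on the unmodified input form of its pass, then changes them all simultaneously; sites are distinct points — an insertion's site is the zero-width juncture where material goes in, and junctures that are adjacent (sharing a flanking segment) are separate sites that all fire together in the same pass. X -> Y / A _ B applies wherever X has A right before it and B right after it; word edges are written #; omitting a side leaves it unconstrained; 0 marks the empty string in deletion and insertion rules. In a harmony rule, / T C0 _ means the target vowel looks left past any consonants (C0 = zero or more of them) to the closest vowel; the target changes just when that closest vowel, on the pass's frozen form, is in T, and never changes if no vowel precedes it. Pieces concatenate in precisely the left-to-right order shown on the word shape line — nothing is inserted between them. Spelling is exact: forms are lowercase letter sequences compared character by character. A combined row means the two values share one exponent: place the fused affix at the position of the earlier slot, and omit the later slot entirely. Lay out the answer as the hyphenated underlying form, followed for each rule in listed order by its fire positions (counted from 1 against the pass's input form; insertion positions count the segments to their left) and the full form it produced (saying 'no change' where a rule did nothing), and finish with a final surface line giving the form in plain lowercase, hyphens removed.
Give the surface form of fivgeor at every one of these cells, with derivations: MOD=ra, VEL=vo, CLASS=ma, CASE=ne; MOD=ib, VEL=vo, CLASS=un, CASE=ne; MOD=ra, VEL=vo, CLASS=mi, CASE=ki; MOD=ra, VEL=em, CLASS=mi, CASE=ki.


cell MOD=ra, VEL=vo, CLASS=ma, CASE=ne:
underlying: fivgeor-msu-zed-ti-b
1. o -> e, u -> i / F C0 _: fires at position(s) 6: fivgeermsuzedtib
2. f -> v, k -> g, p -> b, s -> z, t -> d / _ Z: no change
surface: fivgeermsuzedtib

cell MOD=ib, VEL=vo, CLASS=un, CASE=ne:
underlying: fivgeor-lug-da-b
1. o -> e, u -> i / F C0 _: fires at position(s) 6: fivgeerlugdab
2. f -> v, k -> g, p -> b, s -> z, t -> d / _ Z: no change
surface: fivgeerlugdab

cell MOD=ra, VEL=vo, CLASS=mi, CASE=ki:
underlying: fivgeor-ab-zed-rik-b
1. o -> e, u -> i / F C0 _: fires at position(s) 6: fivgeerabzedrikb
2. f -> v, k -> g, p -> b, s -> z, t -> d / _ Z: fires at position(s) 15: fivgeerabzedrigb
surface: fivgeerabzedrigb

cell MOD=ra, VEL=em, CLASS=mi, CASE=ki:
underlying: fivgeor-ab-zed-rik-ad
1. o -> e, u -> i / F C0 _: fires at position(s) 6: fivgeerabzedrikad
2. f -> v, k -> g, p -> b, s -> z, t -> d / _ Z: no change
surface: fivgeerabzedrikad


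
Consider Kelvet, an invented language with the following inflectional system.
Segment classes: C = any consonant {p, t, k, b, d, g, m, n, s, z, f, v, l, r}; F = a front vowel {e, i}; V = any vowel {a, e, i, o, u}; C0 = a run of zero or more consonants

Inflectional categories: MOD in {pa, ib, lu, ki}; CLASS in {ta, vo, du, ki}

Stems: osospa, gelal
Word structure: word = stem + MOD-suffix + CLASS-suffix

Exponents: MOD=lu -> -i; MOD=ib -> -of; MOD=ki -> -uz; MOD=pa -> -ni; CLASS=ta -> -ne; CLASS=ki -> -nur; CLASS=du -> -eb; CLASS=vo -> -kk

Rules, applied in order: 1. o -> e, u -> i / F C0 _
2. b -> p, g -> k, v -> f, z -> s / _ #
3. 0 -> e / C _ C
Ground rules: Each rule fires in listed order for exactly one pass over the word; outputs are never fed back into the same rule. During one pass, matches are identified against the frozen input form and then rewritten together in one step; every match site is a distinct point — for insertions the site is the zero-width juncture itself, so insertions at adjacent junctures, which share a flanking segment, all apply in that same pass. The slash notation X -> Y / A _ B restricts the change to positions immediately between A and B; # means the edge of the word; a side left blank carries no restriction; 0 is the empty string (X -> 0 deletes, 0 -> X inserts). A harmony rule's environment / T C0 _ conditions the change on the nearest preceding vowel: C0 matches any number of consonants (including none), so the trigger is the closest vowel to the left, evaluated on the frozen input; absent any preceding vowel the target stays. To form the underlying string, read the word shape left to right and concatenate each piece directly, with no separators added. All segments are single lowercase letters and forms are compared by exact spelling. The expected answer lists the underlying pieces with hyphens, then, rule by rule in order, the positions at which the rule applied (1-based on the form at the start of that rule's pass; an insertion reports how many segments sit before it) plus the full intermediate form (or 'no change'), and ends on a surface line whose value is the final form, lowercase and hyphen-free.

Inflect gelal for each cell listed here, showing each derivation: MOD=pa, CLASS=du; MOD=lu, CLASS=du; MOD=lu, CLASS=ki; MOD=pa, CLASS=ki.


cell MOD=pa, CLASS=du:
underlying: gelal-ni-eb
1. o -> e, u -> i / F C0 _: no change
2. b -> p, g -> k, v -> f, z -> s / _ #: fires at position(s) 9: gelalniep
3. 0 -> e / C _ C: inserts after position(s) 5: gelaleniep
surface: gelaleniep

cell MOD=lu, CLASS=du:
underlying: gelal-i-eb
1. o -> e, u -> i / F C0 _: no change
2. b -> p, g -> k, v -> f, z -> s / _ #: fires at position(s) 8: gelaliep
3. 0 -> e / C _ C: no change
surface: gelaliep

cell MOD=lu, CLASS=ki:
underlying: gelal-i-nur
1. o -> e, u -> i / F C0 _: fires at position(s) 8: gelalinir
2. b -> p, g -> k, v -> f, z -> s / _ #: no change
3. 0 -> e / C _ C: no change
surface: gelalinir

cell MOD=pa, CLASS=ki:
underlying: gelal-ni-nur
1. o -> e, u -> i / F C0 _: fires at position(s) 9: gelalninir
2. b -> p, g -> k, v -> f, z -> s / _ #: no change
3. 0 -> e / C _ C: inserts after position(s) 5: gelaleninir
surface: gelaleninir


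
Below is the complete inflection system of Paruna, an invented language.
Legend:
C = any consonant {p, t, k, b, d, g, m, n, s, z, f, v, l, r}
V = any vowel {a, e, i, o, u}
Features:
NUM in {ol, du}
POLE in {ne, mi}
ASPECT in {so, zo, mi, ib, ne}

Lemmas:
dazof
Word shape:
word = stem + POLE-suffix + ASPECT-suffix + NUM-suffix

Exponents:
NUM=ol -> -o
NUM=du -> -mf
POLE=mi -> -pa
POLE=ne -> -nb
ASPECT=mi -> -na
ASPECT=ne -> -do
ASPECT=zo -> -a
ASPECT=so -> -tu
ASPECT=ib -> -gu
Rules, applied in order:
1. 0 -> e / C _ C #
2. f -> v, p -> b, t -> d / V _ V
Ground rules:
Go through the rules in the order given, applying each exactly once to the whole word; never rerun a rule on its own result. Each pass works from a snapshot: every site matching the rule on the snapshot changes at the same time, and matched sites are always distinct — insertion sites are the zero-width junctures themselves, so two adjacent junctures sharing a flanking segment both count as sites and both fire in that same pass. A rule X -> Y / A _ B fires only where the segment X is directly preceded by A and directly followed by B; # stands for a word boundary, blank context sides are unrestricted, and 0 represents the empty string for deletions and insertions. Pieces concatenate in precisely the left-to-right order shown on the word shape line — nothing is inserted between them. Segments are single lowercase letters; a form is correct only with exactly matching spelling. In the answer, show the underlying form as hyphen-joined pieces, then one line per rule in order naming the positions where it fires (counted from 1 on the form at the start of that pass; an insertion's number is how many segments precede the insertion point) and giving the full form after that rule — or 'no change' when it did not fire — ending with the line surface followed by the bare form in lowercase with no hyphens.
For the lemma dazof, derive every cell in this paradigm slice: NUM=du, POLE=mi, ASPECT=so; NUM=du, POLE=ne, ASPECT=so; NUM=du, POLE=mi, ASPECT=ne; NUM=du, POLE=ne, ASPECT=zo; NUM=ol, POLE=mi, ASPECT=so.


cell NUM=du, POLE=mi, ASPECT=so:
underlying: dazof-pa-tu-mf
1. 0 -> e / C _ C #: inserts after position(s) 10: dazofpatumef
2. f -> v, p -> b, t -> d / V _ V: fires at position(s) 8: dazofpadumef
surface: dazofpadumef

cell NUM=du, POLE=ne, ASPECT=so:
underlying: dazof-nb-tu-mf
1. 0 -> e / C _ C #: inserts after position(s) 10: dazofnbtumef
2. f -> v, p -> b, t -> d / V _ V: no change
surface: dazofnbtumef

cell NUM=du, POLE=mi, ASPECT=ne:
underlying: dazof-pa-do-mf
1. 0 -> e / C _ C #: inserts after position(s) 10: dazofpadomef
2. f -> v, p -> b, t -> d / V _ V: no change
surface: dazofpadomef

cell NUM=du, POLE=ne, ASPECT=zo:
underlying: dazof-nb-a-mf
1. 0 -> e / C _ C #: inserts after position(s) 9: dazofnbamef
2. f -> v, p -> b, t -> d / V _ V: no change
surface: dazofnbamef

cell NUM=ol, POLE=mi, ASPECT=so:
underlying: dazof-pa-tu-o
1. 0 -> e / C _ C #: no change
2. f -> v, p -> b, t -> d / V _ V: fires at position(s) 8: dazofpaduo
surface: dazofpaduo


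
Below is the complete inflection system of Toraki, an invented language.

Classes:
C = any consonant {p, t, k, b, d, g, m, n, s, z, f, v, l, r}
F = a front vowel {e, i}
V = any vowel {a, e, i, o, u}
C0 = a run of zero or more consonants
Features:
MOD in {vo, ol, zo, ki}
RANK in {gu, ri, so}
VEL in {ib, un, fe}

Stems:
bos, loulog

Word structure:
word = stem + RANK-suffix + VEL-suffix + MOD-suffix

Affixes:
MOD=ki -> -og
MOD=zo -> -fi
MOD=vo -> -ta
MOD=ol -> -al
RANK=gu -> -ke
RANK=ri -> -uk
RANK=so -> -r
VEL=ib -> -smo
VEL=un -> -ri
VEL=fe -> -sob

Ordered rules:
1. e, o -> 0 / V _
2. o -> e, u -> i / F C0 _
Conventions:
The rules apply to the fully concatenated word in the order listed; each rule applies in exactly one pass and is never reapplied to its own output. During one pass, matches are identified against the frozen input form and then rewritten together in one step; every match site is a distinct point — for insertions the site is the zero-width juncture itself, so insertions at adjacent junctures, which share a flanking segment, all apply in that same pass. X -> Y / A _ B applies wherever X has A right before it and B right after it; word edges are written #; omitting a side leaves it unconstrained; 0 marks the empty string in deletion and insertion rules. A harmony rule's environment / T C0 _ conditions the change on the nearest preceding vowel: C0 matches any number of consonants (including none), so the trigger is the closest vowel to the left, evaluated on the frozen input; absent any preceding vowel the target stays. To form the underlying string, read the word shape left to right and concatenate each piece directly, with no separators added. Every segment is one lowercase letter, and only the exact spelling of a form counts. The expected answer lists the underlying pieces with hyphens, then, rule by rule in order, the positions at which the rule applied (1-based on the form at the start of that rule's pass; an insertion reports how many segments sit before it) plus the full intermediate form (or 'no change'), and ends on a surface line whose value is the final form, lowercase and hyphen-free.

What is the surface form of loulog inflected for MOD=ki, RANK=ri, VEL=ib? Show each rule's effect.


underlying: loulog-uk-smo-og
1. e, o -> 0 / V _: fires at position(s) 12: louloguksmog
2. o -> e, u -> i / F C0 _: no change
surface: louloguksmog


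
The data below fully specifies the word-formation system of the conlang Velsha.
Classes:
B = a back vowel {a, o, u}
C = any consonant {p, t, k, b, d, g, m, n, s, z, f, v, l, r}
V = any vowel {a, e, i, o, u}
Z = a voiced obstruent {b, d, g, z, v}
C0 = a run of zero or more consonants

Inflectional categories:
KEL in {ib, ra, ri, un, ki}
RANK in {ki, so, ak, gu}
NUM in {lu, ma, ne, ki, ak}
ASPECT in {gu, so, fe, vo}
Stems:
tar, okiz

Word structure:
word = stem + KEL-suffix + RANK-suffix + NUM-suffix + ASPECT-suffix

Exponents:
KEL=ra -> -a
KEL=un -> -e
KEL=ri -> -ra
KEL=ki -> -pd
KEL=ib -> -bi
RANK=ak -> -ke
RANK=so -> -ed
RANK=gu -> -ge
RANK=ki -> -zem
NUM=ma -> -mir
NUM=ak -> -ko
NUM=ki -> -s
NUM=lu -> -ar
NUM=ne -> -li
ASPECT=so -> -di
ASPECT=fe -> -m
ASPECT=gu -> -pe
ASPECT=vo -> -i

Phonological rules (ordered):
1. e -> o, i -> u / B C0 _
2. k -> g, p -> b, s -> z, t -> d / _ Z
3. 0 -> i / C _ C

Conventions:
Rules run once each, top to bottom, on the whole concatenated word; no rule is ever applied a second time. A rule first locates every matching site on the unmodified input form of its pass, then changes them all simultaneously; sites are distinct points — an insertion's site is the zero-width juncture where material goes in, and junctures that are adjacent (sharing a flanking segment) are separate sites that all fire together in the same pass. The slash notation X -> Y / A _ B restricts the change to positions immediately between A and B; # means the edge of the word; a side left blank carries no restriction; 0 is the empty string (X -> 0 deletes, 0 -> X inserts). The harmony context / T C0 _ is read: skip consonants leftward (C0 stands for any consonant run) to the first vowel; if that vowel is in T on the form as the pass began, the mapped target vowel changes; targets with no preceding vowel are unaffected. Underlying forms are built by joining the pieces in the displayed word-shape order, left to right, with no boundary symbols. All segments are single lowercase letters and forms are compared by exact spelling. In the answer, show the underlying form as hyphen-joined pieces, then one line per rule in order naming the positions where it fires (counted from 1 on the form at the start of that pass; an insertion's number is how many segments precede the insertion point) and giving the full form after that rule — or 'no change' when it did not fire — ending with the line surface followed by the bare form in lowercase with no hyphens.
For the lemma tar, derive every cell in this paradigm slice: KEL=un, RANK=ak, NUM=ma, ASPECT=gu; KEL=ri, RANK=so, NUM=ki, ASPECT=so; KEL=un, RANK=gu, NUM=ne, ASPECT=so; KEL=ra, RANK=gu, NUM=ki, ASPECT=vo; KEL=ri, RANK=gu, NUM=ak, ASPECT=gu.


cell KEL=un, RANK=ak, NUM=ma, ASPECT=gu:
underlying: tar-e-ke-mir-pe
1. e -> o, i -> u / B C0 _: fires at position(s) 4: tarokemirpe
2. k -> g, p -> b, s -> z, t -> d / _ Z: no change
3. 0 -> i / C _ C: inserts after position(s) 9: tarokemiripe
surface: tarokemiripe

cell KEL=ri, RANK=so, NUM=ki, ASPECT=so:
underlying: tar-ra-ed-s-di
1. e -> o, i -> u / B C0 _: fires at position(s) 6: tarraodsdi
2. k -> g, p -> b, s -> z, t -> d / _ Z: fires at position(s) 8: tarraodzdi
3. 0 -> i / C _ C: inserts after position(s) 3, 7, 8: tariraodizidi
surface: tariraodizidi

cell KEL=un, RANK=gu, NUM=ne, ASPECT=so:
underlying: tar-e-ge-li-di
1. e -> o, i -> u / B C0 _: fires at position(s) 4: tarogelidi
2. k -> g, p -> b, s -> z, t -> d / _ Z: no change
3. 0 -> i / C _ C: no change
surface: tarogelidi

cell KEL=ra, RANK=gu, NUM=ki, ASPECT=vo:
underlying: tar-a-ge-s-i
1. e -> o, i -> u / B C0 _: fires at position(s) 6: taragosi
2. k -> g, p -> b, s -> z, t -> d / _ Z: no change
3. 0 -> i / C _ C: no change
surface: taragosi

cell KEL=ri, RANK=gu, NUM=ak, ASPECT=gu:
underlying: tar-ra-ge-ko-pe
1. e -> o, i -> u / B C0 _: fires at position(s) 7, 11: tarragokopo
2. k -> g, p -> b, s -> z, t -> d / _ Z: no change
3. 0 -> i / C _ C: inserts after position(s) 3: tariragokopo
surface: tariragokopo


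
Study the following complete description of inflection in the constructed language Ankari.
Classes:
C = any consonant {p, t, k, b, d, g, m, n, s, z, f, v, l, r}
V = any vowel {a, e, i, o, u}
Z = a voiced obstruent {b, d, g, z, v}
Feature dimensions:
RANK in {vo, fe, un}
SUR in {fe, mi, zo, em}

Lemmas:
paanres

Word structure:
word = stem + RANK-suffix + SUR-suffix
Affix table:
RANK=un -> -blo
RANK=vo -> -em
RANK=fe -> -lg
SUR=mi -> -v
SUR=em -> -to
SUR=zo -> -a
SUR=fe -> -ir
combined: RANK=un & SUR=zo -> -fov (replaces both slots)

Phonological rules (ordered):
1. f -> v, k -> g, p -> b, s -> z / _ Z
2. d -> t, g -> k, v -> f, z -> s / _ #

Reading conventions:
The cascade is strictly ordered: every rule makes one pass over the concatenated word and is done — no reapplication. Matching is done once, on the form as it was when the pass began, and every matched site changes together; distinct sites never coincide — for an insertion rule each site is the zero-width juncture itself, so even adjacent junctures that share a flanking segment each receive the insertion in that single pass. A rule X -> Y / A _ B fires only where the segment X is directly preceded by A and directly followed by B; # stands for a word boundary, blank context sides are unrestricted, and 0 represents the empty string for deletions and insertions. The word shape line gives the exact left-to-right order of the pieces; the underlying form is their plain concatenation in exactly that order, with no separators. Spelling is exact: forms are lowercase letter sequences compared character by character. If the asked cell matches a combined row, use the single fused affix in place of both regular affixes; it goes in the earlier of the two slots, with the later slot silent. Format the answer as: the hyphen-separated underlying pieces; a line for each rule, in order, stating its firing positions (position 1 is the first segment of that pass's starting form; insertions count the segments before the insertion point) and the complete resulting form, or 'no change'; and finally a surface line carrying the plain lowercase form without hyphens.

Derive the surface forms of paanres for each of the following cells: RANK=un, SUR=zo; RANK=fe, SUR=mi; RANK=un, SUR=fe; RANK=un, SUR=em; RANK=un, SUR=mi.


cell RANK=un, SUR=zo:
underlying: paanres-fov
1. f -> v, k -> g, p -> b, s -> z / _ Z: no change
2. d -> t, g -> k, v -> f, z -> s / _ #: fires at position(s) 10: paanresfof
surface: paanresfof

cell RANK=fe, SUR=mi:
underlying: paanres-lg-v
1. f -> v, k -> g, p -> b, s -> z / _ Z: no change
2. d -> t, g -> k, v -> f, z -> s / _ #: fires at position(s) 10: paanreslgf
surface: paanreslgf

cell RANK=un, SUR=fe:
underlying: paanres-blo-ir
1. f -> v, k -> g, p -> b, s -> z / _ Z: fires at position(s) 7: paanrezbloir
2. d -> t, g -> k, v -> f, z -> s / _ #: no change
surface: paanrezbloir

cell RANK=un, SUR=em:
underlying: paanres-blo-to
1. f -> v, k -> g, p -> b, s -> z / _ Z: fires at position(s) 7: paanrezbloto
2. d -> t, g -> k, v -> f, z -> s / _ #: no change
surface: paanrezbloto

cell RANK=un, SUR=mi:
underlying: paanres-blo-v
1. f -> v, k -> g, p -> b, s -> z / _ Z: fires at position(s) 7: paanrezblov
2. d -> t, g -> k, v -> f, z -> s / _ #: fires at position(s) 11: paanrezblof
surface: paanrezblof


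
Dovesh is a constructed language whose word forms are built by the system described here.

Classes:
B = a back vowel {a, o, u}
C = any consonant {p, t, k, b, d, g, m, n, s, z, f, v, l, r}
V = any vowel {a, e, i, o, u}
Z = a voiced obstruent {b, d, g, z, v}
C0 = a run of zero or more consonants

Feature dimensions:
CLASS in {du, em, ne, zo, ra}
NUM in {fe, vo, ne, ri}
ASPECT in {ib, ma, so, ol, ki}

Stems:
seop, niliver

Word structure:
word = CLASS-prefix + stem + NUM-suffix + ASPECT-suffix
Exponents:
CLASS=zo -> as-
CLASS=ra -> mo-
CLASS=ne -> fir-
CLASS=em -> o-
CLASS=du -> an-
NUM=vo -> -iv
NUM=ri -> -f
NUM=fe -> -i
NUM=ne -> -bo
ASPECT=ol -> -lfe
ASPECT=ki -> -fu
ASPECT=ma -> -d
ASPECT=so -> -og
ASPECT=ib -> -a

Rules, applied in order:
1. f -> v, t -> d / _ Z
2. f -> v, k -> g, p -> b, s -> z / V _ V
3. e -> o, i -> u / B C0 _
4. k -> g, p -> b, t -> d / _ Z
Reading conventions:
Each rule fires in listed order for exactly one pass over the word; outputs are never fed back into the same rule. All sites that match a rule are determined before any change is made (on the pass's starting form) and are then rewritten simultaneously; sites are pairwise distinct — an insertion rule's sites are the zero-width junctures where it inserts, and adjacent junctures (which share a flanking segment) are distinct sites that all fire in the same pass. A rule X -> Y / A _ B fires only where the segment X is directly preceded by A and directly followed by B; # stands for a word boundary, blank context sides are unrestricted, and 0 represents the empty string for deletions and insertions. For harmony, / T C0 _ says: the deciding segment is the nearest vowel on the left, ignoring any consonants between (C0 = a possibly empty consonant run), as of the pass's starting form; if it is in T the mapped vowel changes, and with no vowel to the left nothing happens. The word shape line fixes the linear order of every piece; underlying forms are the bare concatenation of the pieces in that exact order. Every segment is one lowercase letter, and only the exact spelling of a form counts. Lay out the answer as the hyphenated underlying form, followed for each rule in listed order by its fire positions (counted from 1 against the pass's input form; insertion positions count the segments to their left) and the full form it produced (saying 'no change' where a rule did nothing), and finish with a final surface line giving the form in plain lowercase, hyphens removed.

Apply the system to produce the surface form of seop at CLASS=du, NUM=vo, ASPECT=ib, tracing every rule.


underlying: an-seop-iv-a
1. f -> v, t -> d / _ Z: no change
2. f -> v, k -> g, p -> b, s -> z / V _ V: fires at position(s) 6: anseobiva
3. e -> o, i -> u / B C0 _: fires at position(s) 4, 7: ansoobuva
4. k -> g, p -> b, t -> d / _ Z: no change
surface: ansoobuva


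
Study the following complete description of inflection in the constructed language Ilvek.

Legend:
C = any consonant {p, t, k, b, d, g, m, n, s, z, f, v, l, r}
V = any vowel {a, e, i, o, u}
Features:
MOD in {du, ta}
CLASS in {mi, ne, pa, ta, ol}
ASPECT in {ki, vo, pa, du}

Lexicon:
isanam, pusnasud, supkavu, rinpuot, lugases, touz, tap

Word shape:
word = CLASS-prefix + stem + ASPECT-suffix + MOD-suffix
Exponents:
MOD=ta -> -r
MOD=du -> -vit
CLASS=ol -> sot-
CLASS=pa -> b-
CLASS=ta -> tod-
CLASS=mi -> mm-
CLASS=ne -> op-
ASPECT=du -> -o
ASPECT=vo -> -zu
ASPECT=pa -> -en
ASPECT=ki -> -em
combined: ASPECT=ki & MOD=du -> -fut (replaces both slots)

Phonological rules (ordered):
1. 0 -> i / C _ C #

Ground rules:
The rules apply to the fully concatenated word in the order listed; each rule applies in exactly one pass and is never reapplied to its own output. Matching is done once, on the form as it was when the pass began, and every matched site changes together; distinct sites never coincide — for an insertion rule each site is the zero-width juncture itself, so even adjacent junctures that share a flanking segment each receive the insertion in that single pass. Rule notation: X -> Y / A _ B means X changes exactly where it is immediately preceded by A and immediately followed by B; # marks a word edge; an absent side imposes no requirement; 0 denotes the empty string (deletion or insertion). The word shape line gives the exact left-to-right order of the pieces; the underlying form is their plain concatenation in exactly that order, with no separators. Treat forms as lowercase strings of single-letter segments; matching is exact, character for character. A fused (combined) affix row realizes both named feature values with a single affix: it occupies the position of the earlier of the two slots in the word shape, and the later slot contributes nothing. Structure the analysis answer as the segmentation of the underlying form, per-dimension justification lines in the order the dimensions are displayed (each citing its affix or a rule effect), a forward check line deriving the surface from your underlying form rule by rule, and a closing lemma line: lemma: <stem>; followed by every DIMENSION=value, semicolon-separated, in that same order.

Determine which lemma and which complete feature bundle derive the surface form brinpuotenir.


underlying: b-rinpuot-en-r
MOD=ta - signalled by the affix -r
CLASS=pa - signalled by the affix b-
ASPECT=pa - signalled by the affix -en
check: brinpuotenr -> brinpuotenir
lemma: rinpuot; MOD=ta; CLASS=pa; ASPECT=pa
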